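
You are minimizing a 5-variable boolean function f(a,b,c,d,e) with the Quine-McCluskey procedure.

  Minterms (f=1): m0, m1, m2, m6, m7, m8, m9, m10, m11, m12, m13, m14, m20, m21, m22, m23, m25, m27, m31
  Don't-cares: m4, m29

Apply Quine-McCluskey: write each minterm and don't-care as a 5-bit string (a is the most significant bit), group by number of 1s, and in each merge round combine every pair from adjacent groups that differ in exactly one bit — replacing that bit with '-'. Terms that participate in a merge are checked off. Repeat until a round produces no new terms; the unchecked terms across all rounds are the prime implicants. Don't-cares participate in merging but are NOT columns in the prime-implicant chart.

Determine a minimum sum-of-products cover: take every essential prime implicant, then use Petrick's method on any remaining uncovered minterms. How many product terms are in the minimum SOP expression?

7

Round 0: 00000✓ 00001✓ 00010✓ 00100✓ 00110✓ 00111✓ 01000✓ 01001✓ 01010✓ 01011✓ 01100✓ 01101✓ 01110✓ 10100✓ 10101✓ 10110✓ 10111✓ 11001✓ 11011✓ 11101✓ 11111✓
Round 1: -0100✓ -0110✓ -0111✓ -1001✓ -1011✓ -1101✓ 0-000✓ 0-001✓ 0-010✓ 0-100✓ 0-110✓ 00-00✓ 00-10✓ 000-0✓ 0000-✓ 001-0✓ 0011-✓ 01-00✓ 01-01✓ 01-10✓ 010-0✓ 010-1✓ 0100-✓ 0101-✓ 011-0✓ 0110-✓ 1-101✓ 1-111✓ 101-0✓ 101-1✓ 1010-✓ 1011-✓ 11-01✓ 11-11✓ 110-1✓ 111-1✓
Round 2: -01-0 -011- -1-01 -10-1 0--00✓ 0--10✓ 0-0-0✓ 0-00- 0-1-0✓ 00--0✓ 01--0✓ 01-0- 010-- 1-1-1 101-- 11--1
Round 3: 0---0
PIs = {-01-0, -011-, -1-01, -10-1, 0---0, 0-00-, 01-0-, 010--, 1-1-1, 101--, 11--1}
Coverage chart:
  m0: 0---0,0-00-
  m1: 0-00- ←essential
  m2: 0---0 ←essential
  m6: -01-0,-011-,0---0
  m7: -011- ←essential
  m8: 0---0,0-00-,01-0-,010--
  m9: -1-01,-10-1,0-00-,01-0-,010--
  m10: 0---0,010--
  m11: -10-1,010--
  m12: 0---0,01-0-
  m13: -1-01,01-0-
  m14: 0---0 ←essential
  m20: -01-0,101--
  m21: 1-1-1,101--
  m22: -01-0,-011-,101--
  m23: -011-,1-1-1,101--
  m25: -1-01,-10-1,11--1
  m27: -10-1,11--1
  m31: 1-1-1,11--1
Essential: -011-, 0---0, 0-00-
Petrick residual → -01-0, -1-01, -10-1, 1-1-1
Min cover (7 terms): b'ce' + b'cd + bd'e + bc'e + a'e' + a'c'd' + ace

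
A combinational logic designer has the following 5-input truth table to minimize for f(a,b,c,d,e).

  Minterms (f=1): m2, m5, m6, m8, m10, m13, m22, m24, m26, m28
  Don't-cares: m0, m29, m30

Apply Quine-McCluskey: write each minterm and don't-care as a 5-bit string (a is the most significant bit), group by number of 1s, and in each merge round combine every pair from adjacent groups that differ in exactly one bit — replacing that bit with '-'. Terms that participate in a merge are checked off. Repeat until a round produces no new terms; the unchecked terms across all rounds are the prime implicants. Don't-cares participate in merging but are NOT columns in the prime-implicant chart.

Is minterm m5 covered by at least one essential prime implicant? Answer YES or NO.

Round 0: 00000✓ 00010✓ 00101✓ 00110✓ 01000✓ 01010✓ 01101✓ 10110✓ 11000✓ 11010✓ 11100✓ 11101✓ 11110✓
Round 1: -0110 -1000✓ -1010✓ -1101 0-000✓ 0-010✓ 0-101 00-10 000-0✓ 010-0✓ 1-110 11-00✓ 11-10✓ 110-0✓ 111-0✓ 1110-
Round 2: -10-0 0-0-0 11--0
PIs = {-0110, -10-0, -1101, 0-0-0, 0-101, 00-10, 1-110, 11--0, 1110-}
Coverage chart:
  m2: 0-0-0,00-10
  m5: 0-101 ←essential
  m6: -0110,00-10
  m8: -10-0,0-0-0
  m10: -10-0,0-0-0
  m13: -1101,0-101
  m22: -0110,1-110
  m24: -10-0,11--0
  m26: -10-0,11--0
  m28: 11--0,1110-
Essential: 0-101

YES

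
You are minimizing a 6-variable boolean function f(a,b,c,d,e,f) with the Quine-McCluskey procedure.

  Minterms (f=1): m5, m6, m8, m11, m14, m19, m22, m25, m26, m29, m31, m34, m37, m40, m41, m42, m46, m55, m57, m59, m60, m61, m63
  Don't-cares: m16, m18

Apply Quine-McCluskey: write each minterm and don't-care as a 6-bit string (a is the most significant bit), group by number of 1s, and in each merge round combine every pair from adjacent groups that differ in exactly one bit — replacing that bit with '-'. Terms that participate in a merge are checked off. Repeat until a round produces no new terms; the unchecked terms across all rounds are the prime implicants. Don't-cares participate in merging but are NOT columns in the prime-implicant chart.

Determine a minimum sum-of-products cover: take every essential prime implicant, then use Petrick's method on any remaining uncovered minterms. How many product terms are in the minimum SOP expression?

14

[col 0] 000101*, 000110*, 001000*, 001011, 001110*, 010000*, 010010*, 010011*, 010110*, 011001*, 011010*, 011101*, 011111*, 100010*, 100101*, 101000*, 101001*, 101010*, 101110*, 110111*, 111001*, 111011*, 111100*, 111101*, 111111*
[col 1] -00101, -01000, -01110, -11001*, -11101*, -11111*, 0-0110, 00-110, 01-010, 010-10, 0100-0, 01001-, 011-01*, 0111-1*, 1-1001, 10-010, 101-10, 1010-0, 10100-, 11-111, 111-01*, 111-11*, 1110-1*, 1111-1*, 11110-
[col 2] -11-01, -111-1, 111--1
Prime implicants: -00101, -01000, -01110, -11-01, -111-1, 0-0110, 00-110, 001011, 01-010, 010-10, 0100-0, 01001-, 1-1001, 10-010, 101-10, 1010-0, 10100-, 11-111, 111--1, 11110-
PI chart (minterm → PIs covering it):
  5 | -00101  (sole → essential)
  6 | 0-0110,00-110
  8 | -01000  (sole → essential)
  11 | 001011  (sole → essential)
  14 | -01110,00-110
  19 | 01001-  (sole → essential)
  22 | 0-0110,010-10
  25 | -11-01  (sole → essential)
  26 | 01-010  (sole → essential)
  29 | -11-01,-111-1
  31 | -111-1  (sole → essential)
  34 | 10-010  (sole → essential)
  37 | -00101  (sole → essential)
  40 | -01000,1010-0,10100-
  41 | 1-1001,10100-
  42 | 10-010,101-10,1010-0
  46 | -01110,101-10
  55 | 11-111  (sole → essential)
  57 | -11-01,1-1001,111--1
  59 | 111--1  (sole → essential)
  60 | 11110-  (sole → essential)
  61 | -11-01,-111-1,111--1,11110-
  63 | -111-1,11-111,111--1
Essential prime implicants: -00101, -01000, -11-01, -111-1, 001011, 01-010, 01001-, 10-010, 11-111, 111--1, 11110-
Petrick residual → -01110, 0-0110, 1-1001
Minimum SOP uses 14 PIs: b'c'de'f + b'cd'e'f' + b'cdef' + bce'f + bcdf + a'c'def' + a'b'cd'ef + a'bd'ef' + a'bc'd'e + acd'e'f + ab'd'ef' + abdef + abcf + abcde'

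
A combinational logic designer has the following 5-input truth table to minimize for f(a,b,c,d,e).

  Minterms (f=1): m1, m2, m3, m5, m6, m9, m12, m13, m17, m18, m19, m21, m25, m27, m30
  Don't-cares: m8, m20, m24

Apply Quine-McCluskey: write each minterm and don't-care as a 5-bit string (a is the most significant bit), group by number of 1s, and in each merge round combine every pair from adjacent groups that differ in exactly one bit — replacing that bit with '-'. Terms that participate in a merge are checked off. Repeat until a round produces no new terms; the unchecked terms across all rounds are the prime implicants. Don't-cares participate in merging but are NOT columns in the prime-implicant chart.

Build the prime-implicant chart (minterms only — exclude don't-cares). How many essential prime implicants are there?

5

[col 0] 00001*, 00010*, 00011*, 00101*, 00110*, 01000*, 01001*, 01100*, 01101*, 10001*, 10010*, 10011*, 10100*, 10101*, 11000*, 11001*, 11011*, 11110
[col 1] -0001*, -0010*, -0011*, -0101*, -1000*, -1001*, 0-001*, 0-101*, 00-01*, 00-10, 000-1*, 0001-*, 01-00*, 01-01*, 0100-*, 0110-*, 1-001*, 1-011*, 10-01*, 100-1*, 1001-*, 1010-, 110-1*, 1100-*
[col 2] --001, -0-01, -00-1, -001-, -100-, 0--01, 01-0-, 1-0-1
Prime implicants: --001, -0-01, -00-1, -001-, -100-, 0--01, 00-10, 01-0-, 1-0-1, 1010-, 11110
PI chart (minterm → PIs covering it):
  1 | --001,-0-01,-00-1,0--01
  2 | -001-,00-10
  3 | -00-1,-001-
  5 | -0-01,0--01
  6 | 00-10  (sole → essential)
  9 | --001,-100-,0--01,01-0-
  12 | 01-0-  (sole → essential)
  13 | 0--01,01-0-
  17 | --001,-0-01,-00-1,1-0-1
  18 | -001-  (sole → essential)
  19 | -00-1,-001-,1-0-1
  21 | -0-01,1010-
  25 | --001,-100-,1-0-1
  27 | 1-0-1  (sole → essential)
  30 | 11110  (sole → essential)
Essential prime implicants: -001-, 00-10, 01-0-, 1-0-1, 11110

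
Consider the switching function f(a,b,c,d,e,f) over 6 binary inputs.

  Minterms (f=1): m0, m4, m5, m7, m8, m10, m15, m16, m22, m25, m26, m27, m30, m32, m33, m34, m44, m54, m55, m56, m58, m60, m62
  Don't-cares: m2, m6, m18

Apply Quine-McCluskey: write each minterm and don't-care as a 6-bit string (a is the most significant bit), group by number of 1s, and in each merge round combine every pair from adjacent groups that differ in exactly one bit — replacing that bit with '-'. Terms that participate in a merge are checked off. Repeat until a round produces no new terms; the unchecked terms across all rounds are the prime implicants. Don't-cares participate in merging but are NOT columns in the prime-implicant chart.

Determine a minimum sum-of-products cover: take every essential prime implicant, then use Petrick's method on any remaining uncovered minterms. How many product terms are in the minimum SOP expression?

Round 0: 000000✓ 000010✓ 000100✓ 000101✓ 000110✓ 000111✓ 001000✓ 001010✓ 001111✓ 010000✓ 010010✓ 010110✓ 011001✓ 011010✓ 011011✓ 011110✓ 100000✓ 100001✓ 100010✓ 101100✓ 110110✓ 110111✓ 111000✓ 111010✓ 111100✓ 111110✓
Round 1: -00000✓ -00010✓ -10110✓ -11010✓ -11110✓ 0-0000✓ 0-0010✓ 0-0110✓ 0-1010✓ 00-000✓ 00-010✓ 00-111 000-00✓ 000-10✓ 0000-0✓ 0001-0✓ 0001-1✓ 00010-✓ 00011-✓ 0010-0✓ 01-010✓ 01-110✓ 010-10✓ 0100-0✓ 011-10✓ 0110-1 01101- 1-1100 1000-0✓ 10000- 11-110✓ 11011- 111-00✓ 111-10✓ 1110-0✓ 1111-0✓
Round 2: -000-0 -1-110 -11-10 0--010 0-0-10 0-00-0 00-0-0 000--0 0001-- 01--10 111--0
PIs = {-000-0, -1-110, -11-10, 0--010, 0-0-10, 0-00-0, 00-0-0, 00-111, 000--0, 0001--, 01--10, 0110-1, 01101-, 1-1100, 10000-, 11011-, 111--0}
Coverage chart:
  m0: -000-0,0-00-0,00-0-0,000--0
  m4: 000--0,0001--
  m5: 0001-- ←essential
  m7: 00-111,0001--
  m8: 00-0-0 ←essential
  m10: 0--010,00-0-0
  m15: 00-111 ←essential
  m16: 0-00-0 ←essential
  m22: -1-110,0-0-10,01--10
  m25: 0110-1 ←essential
  m26: -11-10,0--010,01--10,01101-
  m27: 0110-1,01101-
  m30: -1-110,-11-10,01--10
  m32: -000-0,10000-
  m33: 10000- ←essential
  m34: -000-0 ←essential
  m44: 1-1100 ←essential
  m54: -1-110,11011-
  m55: 11011- ←essential
  m56: 111--0 ←essential
  m58: -11-10,111--0
  m60: 1-1100,111--0
  m62: -1-110,-11-10,111--0
Essential: -000-0, 0-00-0, 00-0-0, 00-111, 0001--, 0110-1, 1-1100, 10000-, 11011-, 111--0
Petrick residual → 01--10
Min cover (11 terms): b'c'd'f' + a'c'd'f' + a'b'd'f' + a'b'def + a'b'c'd + a'bef' + a'bcd'f + acde'f' + ab'c'd'e' + abc'de + abcf'

11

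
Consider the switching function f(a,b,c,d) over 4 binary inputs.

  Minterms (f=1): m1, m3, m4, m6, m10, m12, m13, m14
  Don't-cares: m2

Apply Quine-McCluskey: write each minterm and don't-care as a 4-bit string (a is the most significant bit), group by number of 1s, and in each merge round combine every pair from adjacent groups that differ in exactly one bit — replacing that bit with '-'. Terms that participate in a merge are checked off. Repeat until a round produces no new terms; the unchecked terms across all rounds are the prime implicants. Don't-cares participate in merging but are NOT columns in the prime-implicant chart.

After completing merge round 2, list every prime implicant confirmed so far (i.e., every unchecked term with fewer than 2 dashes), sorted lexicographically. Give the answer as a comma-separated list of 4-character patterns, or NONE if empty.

00-1, 001-, 110-

size-2^0 implicants → 0001(✓)  0010(✓)  0011(✓)  0100(✓)  0110(✓)  1010(✓)  1100(✓)  1101(✓)  1110(✓)
size-2^1 implicants → -010(✓)  -100(✓)  -110(✓)  0-10(✓)  00-1  001-  01-0(✓)  1-10(✓)  11-0(✓)  110-
size-2^2 implicants → --10  -1-0
Unchecked terms (primes): --10, -1-0, 00-1, 001-, 110-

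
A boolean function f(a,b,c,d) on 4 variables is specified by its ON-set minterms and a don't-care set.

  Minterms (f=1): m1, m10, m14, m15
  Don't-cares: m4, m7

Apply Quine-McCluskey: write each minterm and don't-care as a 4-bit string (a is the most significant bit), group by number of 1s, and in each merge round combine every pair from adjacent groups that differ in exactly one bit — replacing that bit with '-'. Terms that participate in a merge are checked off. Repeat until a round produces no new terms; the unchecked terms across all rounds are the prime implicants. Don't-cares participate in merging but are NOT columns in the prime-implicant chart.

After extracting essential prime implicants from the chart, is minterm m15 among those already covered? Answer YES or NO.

NO

[col 0] 0001, 0100, 0111*, 1010*, 1110*, 1111*
[col 1] -111, 1-10, 111-
Prime implicants: -111, 0001, 0100, 1-10, 111-
PI chart (minterm → PIs covering it):
  1 | 0001  (sole → essential)
  10 | 1-10  (sole → essential)
  14 | 1-10,111-
  15 | -111,111-
Essential prime implicants: 0001, 1-10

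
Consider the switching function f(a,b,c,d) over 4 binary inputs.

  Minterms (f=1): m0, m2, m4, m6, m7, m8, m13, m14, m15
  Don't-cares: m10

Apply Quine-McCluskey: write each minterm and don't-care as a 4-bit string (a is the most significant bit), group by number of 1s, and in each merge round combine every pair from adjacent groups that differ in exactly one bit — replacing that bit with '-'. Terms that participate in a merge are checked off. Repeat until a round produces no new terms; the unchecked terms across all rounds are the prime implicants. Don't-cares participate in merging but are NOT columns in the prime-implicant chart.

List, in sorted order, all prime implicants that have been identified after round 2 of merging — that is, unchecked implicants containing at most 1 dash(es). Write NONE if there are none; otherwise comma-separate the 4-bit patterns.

size-2^0 implicants → 0000(✓)  0010(✓)  0100(✓)  0110(✓)  0111(✓)  1000(✓)  1010(✓)  1101(✓)  1110(✓)  1111(✓)
size-2^1 implicants → -000(✓)  -010(✓)  -110(✓)  -111(✓)  0-00(✓)  0-10(✓)  00-0(✓)  01-0(✓)  011-(✓)  1-10(✓)  10-0(✓)  11-1  111-(✓)
size-2^2 implicants → --10  -0-0  -11-  0--0
Unchecked terms (primes): --10, -0-0, -11-, 0--0, 11-1

11-1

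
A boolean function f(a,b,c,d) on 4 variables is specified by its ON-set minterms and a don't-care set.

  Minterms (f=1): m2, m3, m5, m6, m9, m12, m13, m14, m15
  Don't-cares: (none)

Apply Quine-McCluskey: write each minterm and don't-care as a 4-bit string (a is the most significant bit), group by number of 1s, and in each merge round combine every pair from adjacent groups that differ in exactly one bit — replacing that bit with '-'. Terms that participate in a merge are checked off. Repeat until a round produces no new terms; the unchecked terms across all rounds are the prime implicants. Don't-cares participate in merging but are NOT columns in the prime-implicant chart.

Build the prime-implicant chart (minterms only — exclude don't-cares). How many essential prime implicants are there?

size-2^0 implicants → 0010(✓)  0011(✓)  0101(✓)  0110(✓)  1001(✓)  1100(✓)  1101(✓)  1110(✓)  1111(✓)
size-2^1 implicants → -101  -110  0-10  001-  1-01  11-0(✓)  11-1(✓)  110-(✓)  111-(✓)
size-2^2 implicants → 11--
Unchecked terms (primes): -101, -110, 0-10, 001-, 1-01, 11--
Minterm coverage:
  m2 ⊆ 0-10,001-
  m3 ⊆ 001- [E]
  m5 ⊆ -101 [E]
  m6 ⊆ -110,0-10
  m9 ⊆ 1-01 [E]
  m12 ⊆ 11-- [E]
  m13 ⊆ -101,1-01,11--
  m14 ⊆ -110,11--
  m15 ⊆ 11-- [E]
E = {-101, 001-, 1-01, 11--}

4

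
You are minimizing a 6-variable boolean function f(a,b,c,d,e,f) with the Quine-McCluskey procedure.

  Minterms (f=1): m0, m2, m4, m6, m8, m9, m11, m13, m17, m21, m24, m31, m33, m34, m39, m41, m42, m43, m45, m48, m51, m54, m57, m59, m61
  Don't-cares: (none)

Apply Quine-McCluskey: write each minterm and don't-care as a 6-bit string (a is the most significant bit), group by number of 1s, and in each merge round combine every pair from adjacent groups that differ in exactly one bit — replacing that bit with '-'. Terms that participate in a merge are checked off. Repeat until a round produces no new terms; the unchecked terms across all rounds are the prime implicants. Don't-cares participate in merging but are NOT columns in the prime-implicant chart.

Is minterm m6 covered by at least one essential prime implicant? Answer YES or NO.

YES

size-2^0 implicants → 000000(✓)  000010(✓)  000100(✓)  000110(✓)  001000(✓)  001001(✓)  001011(✓)  001101(✓)  010001(✓)  010101(✓)  011000(✓)  011111  100001(✓)  100010(✓)  100111  101001(✓)  101010(✓)  101011(✓)  101101(✓)  110000  110011(✓)  110110  111001(✓)  111011(✓)  111101(✓)
size-2^1 implicants → -00010  -01001(✓)  -01011(✓)  -01101(✓)  0-1000  00-000  000-00(✓)  000-10(✓)  0000-0(✓)  0001-0(✓)  001-01(✓)  0010-1(✓)  00100-  010-01  1-1001(✓)  1-1011(✓)  1-1101(✓)  10-001  10-010  101-01(✓)  1010-1(✓)  10101-  11-011  111-01(✓)  1110-1(✓)
size-2^2 implicants → -01-01  -010-1  000--0  1-1-01  1-10-1
Unchecked terms (primes): -00010, -01-01, -010-1, 0-1000, 00-000, 000--0, 00100-, 010-01, 011111, 1-1-01, 1-10-1, 10-001, 10-010, 100111, 10101-, 11-011, 110000, 110110
Minterm coverage:
  m0 ⊆ 00-000,000--0
  m2 ⊆ -00010,000--0
  m4 ⊆ 000--0 [E]
  m6 ⊆ 000--0 [E]
  m8 ⊆ 0-1000,00-000,00100-
  m9 ⊆ -01-01,-010-1,00100-
  m11 ⊆ -010-1 [E]
  m13 ⊆ -01-01 [E]
  m17 ⊆ 010-01 [E]
  m21 ⊆ 010-01 [E]
  m24 ⊆ 0-1000 [E]
  m31 ⊆ 011111 [E]
  m33 ⊆ 10-001 [E]
  m34 ⊆ -00010,10-010
  m39 ⊆ 100111 [E]
  m41 ⊆ -01-01,-010-1,1-1-01,1-10-1,10-001
  m42 ⊆ 10-010,10101-
  m43 ⊆ -010-1,1-10-1,10101-
  m45 ⊆ -01-01,1-1-01
  m48 ⊆ 110000 [E]
  m51 ⊆ 11-011 [E]
  m54 ⊆ 110110 [E]
  m57 ⊆ 1-1-01,1-10-1
  m59 ⊆ 1-10-1,11-011
  m61 ⊆ 1-1-01 [E]
E = {-01-01, -010-1, 0-1000, 000--0, 010-01, 011111, 1-1-01, 10-001, 100111, 11-011, 110000, 110110}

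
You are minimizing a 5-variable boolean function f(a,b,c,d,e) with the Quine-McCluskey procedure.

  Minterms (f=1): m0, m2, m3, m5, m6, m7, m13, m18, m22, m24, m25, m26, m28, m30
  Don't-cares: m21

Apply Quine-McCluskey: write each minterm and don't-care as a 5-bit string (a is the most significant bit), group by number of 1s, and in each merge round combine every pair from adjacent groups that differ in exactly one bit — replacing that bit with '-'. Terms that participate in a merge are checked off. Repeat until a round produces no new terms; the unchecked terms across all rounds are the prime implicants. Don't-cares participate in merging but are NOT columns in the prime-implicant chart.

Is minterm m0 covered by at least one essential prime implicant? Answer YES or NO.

YES

[col 0] 00000*, 00010*, 00011*, 00101*, 00110*, 00111*, 01101*, 10010*, 10101*, 10110*, 11000*, 11001*, 11010*, 11100*, 11110*
[col 1] -0010*, -0101, -0110*, 0-101, 00-10*, 00-11*, 000-0, 0001-*, 001-1, 0011-*, 1-010*, 1-110*, 10-10*, 11-00*, 11-10*, 110-0*, 1100-, 111-0*
[col 2] -0-10, 00-1-, 1--10, 11--0
Prime implicants: -0-10, -0101, 0-101, 00-1-, 000-0, 001-1, 1--10, 11--0, 1100-
PI chart (minterm → PIs covering it):
  0 | 000-0  (sole → essential)
  2 | -0-10,00-1-,000-0
  3 | 00-1-  (sole → essential)
  5 | -0101,0-101,001-1
  6 | -0-10,00-1-
  7 | 00-1-,001-1
  13 | 0-101  (sole → essential)
  18 | -0-10,1--10
  22 | -0-10,1--10
  24 | 11--0,1100-
  25 | 1100-  (sole → essential)
  26 | 1--10,11--0
  28 | 11--0  (sole → essential)
  30 | 1--10,11--0
Essential prime implicants: 0-101, 00-1-, 000-0, 11--0, 1100-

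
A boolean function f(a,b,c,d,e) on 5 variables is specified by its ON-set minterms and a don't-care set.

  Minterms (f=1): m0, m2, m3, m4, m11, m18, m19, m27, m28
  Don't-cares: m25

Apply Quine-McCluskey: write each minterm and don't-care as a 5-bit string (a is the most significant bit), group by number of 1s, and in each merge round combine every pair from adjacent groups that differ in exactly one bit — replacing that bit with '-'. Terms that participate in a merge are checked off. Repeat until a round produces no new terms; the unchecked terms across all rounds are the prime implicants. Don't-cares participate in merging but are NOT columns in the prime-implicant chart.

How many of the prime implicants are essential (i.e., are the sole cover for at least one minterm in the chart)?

Round 0: 00000✓ 00010✓ 00011✓ 00100✓ 01011✓ 10010✓ 10011✓ 11001✓ 11011✓ 11100
Round 1: -0010✓ -0011✓ -1011✓ 0-011✓ 00-00 000-0 0001-✓ 1-011✓ 1001-✓ 110-1
Round 2: --011 -001-
PIs = {--011, -001-, 00-00, 000-0, 110-1, 11100}
Coverage chart:
  m0: 00-00,000-0
  m2: -001-,000-0
  m3: --011,-001-
  m4: 00-00 ←essential
  m11: --011 ←essential
  m18: -001- ←essential
  m19: --011,-001-
  m27: --011,110-1
  m28: 11100 ←essential
Essential: --011, -001-, 00-00, 11100

4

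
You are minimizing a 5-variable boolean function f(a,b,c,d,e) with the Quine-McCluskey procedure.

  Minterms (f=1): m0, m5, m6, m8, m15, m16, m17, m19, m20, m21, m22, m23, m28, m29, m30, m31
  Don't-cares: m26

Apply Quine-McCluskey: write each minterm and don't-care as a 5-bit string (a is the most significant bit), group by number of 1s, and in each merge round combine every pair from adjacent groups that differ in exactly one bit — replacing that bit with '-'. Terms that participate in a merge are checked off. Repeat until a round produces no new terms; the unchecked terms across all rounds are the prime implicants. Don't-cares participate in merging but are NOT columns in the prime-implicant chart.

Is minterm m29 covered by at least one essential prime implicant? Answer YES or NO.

size-2^0 implicants → 00000(✓)  00101(✓)  00110(✓)  01000(✓)  01111(✓)  10000(✓)  10001(✓)  10011(✓)  10100(✓)  10101(✓)  10110(✓)  10111(✓)  11010(✓)  11100(✓)  11101(✓)  11110(✓)  11111(✓)
size-2^1 implicants → -0000  -0101  -0110  -1111  0-000  1-100(✓)  1-101(✓)  1-110(✓)  1-111(✓)  10-00(✓)  10-01(✓)  10-11(✓)  100-1(✓)  1000-(✓)  101-0(✓)  101-1(✓)  1010-(✓)  1011-(✓)  11-10  111-0(✓)  111-1(✓)  1110-(✓)  1111-(✓)
size-2^2 implicants → 1-1-0(✓)  1-1-1(✓)  1-10-(✓)  1-11-(✓)  10--1  10-0-  101--(✓)  111--(✓)
size-2^3 implicants → 1-1--
Unchecked terms (primes): -0000, -0101, -0110, -1111, 0-000, 1-1--, 10--1, 10-0-, 11-10
Minterm coverage:
  m0 ⊆ -0000,0-000
  m5 ⊆ -0101 [E]
  m6 ⊆ -0110 [E]
  m8 ⊆ 0-000 [E]
  m15 ⊆ -1111 [E]
  m16 ⊆ -0000,10-0-
  m17 ⊆ 10--1,10-0-
  m19 ⊆ 10--1 [E]
  m20 ⊆ 1-1--,10-0-
  m21 ⊆ -0101,1-1--,10--1,10-0-
  m22 ⊆ -0110,1-1--
  m23 ⊆ 1-1--,10--1
  m28 ⊆ 1-1-- [E]
  m29 ⊆ 1-1-- [E]
  m30 ⊆ 1-1--,11-10
  m31 ⊆ -1111,1-1--
E = {-0101, -0110, -1111, 0-000, 1-1--, 10--1}

YES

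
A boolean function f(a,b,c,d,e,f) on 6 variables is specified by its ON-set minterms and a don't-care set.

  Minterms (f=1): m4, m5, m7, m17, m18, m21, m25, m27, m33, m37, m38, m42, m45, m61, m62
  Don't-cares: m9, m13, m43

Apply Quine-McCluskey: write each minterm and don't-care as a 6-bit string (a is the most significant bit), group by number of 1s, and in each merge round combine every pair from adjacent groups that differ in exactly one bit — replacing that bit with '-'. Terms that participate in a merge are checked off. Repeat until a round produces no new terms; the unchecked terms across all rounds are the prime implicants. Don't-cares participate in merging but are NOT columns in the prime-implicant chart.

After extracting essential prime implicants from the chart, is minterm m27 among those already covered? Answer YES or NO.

YES

size-2^0 implicants → 000100(✓)  000101(✓)  000111(✓)  001001(✓)  001101(✓)  010001(✓)  010010  010101(✓)  011001(✓)  011011(✓)  100001(✓)  100101(✓)  100110  101010(✓)  101011(✓)  101101(✓)  111101(✓)  111110
size-2^1 implicants → -00101(✓)  -01101(✓)  0-0101  0-1001  00-101(✓)  0001-1  00010-  001-01  01-001  010-01  0110-1  1-1101  10-101(✓)  100-01  10101-
size-2^2 implicants → -0-101
Unchecked terms (primes): -0-101, 0-0101, 0-1001, 0001-1, 00010-, 001-01, 01-001, 010-01, 010010, 0110-1, 1-1101, 100-01, 100110, 10101-, 111110
Minterm coverage:
  m4 ⊆ 00010- [E]
  m5 ⊆ -0-101,0-0101,0001-1,00010-
  m7 ⊆ 0001-1 [E]
  m17 ⊆ 01-001,010-01
  m18 ⊆ 010010 [E]
  m21 ⊆ 0-0101,010-01
  m25 ⊆ 0-1001,01-001,0110-1
  m27 ⊆ 0110-1 [E]
  m33 ⊆ 100-01 [E]
  m37 ⊆ -0-101,100-01
  m38 ⊆ 100110 [E]
  m42 ⊆ 10101- [E]
  m45 ⊆ -0-101,1-1101
  m61 ⊆ 1-1101 [E]
  m62 ⊆ 111110 [E]
E = {0001-1, 00010-, 010010, 0110-1, 1-1101, 100-01, 100110, 10101-, 111110}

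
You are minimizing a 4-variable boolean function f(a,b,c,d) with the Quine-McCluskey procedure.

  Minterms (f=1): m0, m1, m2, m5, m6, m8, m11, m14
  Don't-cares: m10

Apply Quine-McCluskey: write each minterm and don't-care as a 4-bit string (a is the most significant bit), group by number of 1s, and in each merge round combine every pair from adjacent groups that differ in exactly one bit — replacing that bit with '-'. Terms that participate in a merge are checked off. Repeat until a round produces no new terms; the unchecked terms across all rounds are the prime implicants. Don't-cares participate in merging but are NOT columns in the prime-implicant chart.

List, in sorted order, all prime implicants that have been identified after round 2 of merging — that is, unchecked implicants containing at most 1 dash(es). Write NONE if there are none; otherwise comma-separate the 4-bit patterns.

0-01, 000-, 101-

size-2^0 implicants → 0000(✓)  0001(✓)  0010(✓)  0101(✓)  0110(✓)  1000(✓)  1010(✓)  1011(✓)  1110(✓)
size-2^1 implicants → -000(✓)  -010(✓)  -110(✓)  0-01  0-10(✓)  00-0(✓)  000-  1-10(✓)  10-0(✓)  101-
size-2^2 implicants → --10  -0-0
Unchecked terms (primes): --10, -0-0, 0-01, 000-, 101-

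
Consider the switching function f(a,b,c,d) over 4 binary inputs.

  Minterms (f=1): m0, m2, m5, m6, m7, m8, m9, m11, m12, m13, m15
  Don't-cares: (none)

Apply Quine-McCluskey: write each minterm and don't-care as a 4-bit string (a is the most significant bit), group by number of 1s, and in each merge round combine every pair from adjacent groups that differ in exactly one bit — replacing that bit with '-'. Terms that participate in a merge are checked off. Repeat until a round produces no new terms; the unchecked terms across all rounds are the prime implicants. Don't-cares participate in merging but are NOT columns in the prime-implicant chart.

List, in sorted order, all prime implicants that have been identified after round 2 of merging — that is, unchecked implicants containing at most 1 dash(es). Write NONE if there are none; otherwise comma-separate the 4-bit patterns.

-000, 0-10, 00-0, 011-

[col 0] 0000*, 0010*, 0101*, 0110*, 0111*, 1000*, 1001*, 1011*, 1100*, 1101*, 1111*
[col 1] -000, -101*, -111*, 0-10, 00-0, 01-1*, 011-, 1-00*, 1-01*, 1-11*, 10-1*, 100-*, 11-1*, 110-*
[col 2] -1-1, 1--1, 1-0-
Prime implicants: -000, -1-1, 0-10, 00-0, 011-, 1--1, 1-0-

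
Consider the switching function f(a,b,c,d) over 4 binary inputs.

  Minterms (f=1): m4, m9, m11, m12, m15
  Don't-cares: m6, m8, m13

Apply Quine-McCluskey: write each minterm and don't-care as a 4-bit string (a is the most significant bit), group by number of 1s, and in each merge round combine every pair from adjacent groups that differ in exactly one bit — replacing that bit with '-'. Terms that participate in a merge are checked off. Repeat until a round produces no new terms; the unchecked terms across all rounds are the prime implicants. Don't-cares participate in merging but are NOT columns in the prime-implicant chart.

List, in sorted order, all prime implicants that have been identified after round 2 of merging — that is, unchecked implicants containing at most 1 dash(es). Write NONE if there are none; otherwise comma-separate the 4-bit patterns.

Round 0: 0100✓ 0110✓ 1000✓ 1001✓ 1011✓ 1100✓ 1101✓ 1111✓
Round 1: -100 01-0 1-00✓ 1-01✓ 1-11✓ 10-1✓ 100-✓ 11-1✓ 110-✓
Round 2: 1--1 1-0-
PIs = {-100, 01-0, 1--1, 1-0-}

-100, 01-0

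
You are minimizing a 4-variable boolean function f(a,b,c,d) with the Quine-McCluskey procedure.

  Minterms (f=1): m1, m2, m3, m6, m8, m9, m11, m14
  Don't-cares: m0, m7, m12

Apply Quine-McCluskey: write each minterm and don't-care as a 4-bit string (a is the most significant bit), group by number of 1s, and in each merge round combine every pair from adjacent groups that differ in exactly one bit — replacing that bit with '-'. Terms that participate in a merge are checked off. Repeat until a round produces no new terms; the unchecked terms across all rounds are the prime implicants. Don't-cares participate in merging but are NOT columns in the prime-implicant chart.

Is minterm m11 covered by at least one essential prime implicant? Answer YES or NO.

YES

[col 0] 0000*, 0001*, 0010*, 0011*, 0110*, 0111*, 1000*, 1001*, 1011*, 1100*, 1110*
[col 1] -000*, -001*, -011*, -110, 0-10*, 0-11*, 00-0*, 00-1*, 000-*, 001-*, 011-*, 1-00, 10-1*, 100-*, 11-0
[col 2] -0-1, -00-, 0-1-, 00--
Prime implicants: -0-1, -00-, -110, 0-1-, 00--, 1-00, 11-0
PI chart (minterm → PIs covering it):
  1 | -0-1,-00-,00--
  2 | 0-1-,00--
  3 | -0-1,0-1-,00--
  6 | -110,0-1-
  8 | -00-,1-00
  9 | -0-1,-00-
  11 | -0-1  (sole → essential)
  14 | -110,11-0
Essential prime implicants: -0-1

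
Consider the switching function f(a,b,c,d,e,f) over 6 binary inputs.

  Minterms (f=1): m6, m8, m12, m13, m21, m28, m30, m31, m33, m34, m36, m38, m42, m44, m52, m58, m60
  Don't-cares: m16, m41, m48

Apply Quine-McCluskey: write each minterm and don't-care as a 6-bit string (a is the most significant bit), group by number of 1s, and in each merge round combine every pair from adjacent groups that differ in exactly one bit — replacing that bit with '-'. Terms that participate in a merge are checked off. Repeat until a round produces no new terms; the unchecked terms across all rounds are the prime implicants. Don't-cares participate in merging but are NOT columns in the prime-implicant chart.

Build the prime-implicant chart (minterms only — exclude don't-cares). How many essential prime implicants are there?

size-2^0 implicants → 000110(✓)  001000(✓)  001100(✓)  001101(✓)  010000(✓)  010101  011100(✓)  011110(✓)  011111(✓)  100001(✓)  100010(✓)  100100(✓)  100110(✓)  101001(✓)  101010(✓)  101100(✓)  110000(✓)  110100(✓)  111010(✓)  111100(✓)
size-2^1 implicants → -00110  -01100(✓)  -10000  -11100(✓)  0-1100(✓)  001-00  00110-  0111-0  01111-  1-0100(✓)  1-1010  1-1100(✓)  10-001  10-010  10-100(✓)  100-10  1001-0  11-100(✓)  110-00
size-2^2 implicants → --1100  1--100
Unchecked terms (primes): --1100, -00110, -10000, 001-00, 00110-, 010101, 0111-0, 01111-, 1--100, 1-1010, 10-001, 10-010, 100-10, 1001-0, 110-00
Minterm coverage:
  m6 ⊆ -00110 [E]
  m8 ⊆ 001-00 [E]
  m12 ⊆ --1100,001-00,00110-
  m13 ⊆ 00110- [E]
  m21 ⊆ 010101 [E]
  m28 ⊆ --1100,0111-0
  m30 ⊆ 0111-0,01111-
  m31 ⊆ 01111- [E]
  m33 ⊆ 10-001 [E]
  m34 ⊆ 10-010,100-10
  m36 ⊆ 1--100,1001-0
  m38 ⊆ -00110,100-10,1001-0
  m42 ⊆ 1-1010,10-010
  m44 ⊆ --1100,1--100
  m52 ⊆ 1--100,110-00
  m58 ⊆ 1-1010 [E]
  m60 ⊆ --1100,1--100
E = {-00110, 001-00, 00110-, 010101, 01111-, 1-1010, 10-001}

7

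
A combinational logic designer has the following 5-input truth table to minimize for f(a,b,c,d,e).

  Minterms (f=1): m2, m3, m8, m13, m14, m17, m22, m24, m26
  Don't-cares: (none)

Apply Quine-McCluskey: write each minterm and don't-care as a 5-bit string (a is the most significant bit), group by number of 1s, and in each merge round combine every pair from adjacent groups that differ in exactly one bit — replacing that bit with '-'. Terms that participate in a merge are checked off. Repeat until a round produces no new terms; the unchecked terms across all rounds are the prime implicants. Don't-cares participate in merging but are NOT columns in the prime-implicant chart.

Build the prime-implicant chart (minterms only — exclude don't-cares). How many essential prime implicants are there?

size-2^0 implicants → 00010(✓)  00011(✓)  01000(✓)  01101  01110  10001  10110  11000(✓)  11010(✓)
size-2^1 implicants → -1000  0001-  110-0
Unchecked terms (primes): -1000, 0001-, 01101, 01110, 10001, 10110, 110-0
Minterm coverage:
  m2 ⊆ 0001- [E]
  m3 ⊆ 0001- [E]
  m8 ⊆ -1000 [E]
  m13 ⊆ 01101 [E]
  m14 ⊆ 01110 [E]
  m17 ⊆ 10001 [E]
  m22 ⊆ 10110 [E]
  m24 ⊆ -1000,110-0
  m26 ⊆ 110-0 [E]
E = {-1000, 0001-, 01101, 01110, 10001, 10110, 110-0}

7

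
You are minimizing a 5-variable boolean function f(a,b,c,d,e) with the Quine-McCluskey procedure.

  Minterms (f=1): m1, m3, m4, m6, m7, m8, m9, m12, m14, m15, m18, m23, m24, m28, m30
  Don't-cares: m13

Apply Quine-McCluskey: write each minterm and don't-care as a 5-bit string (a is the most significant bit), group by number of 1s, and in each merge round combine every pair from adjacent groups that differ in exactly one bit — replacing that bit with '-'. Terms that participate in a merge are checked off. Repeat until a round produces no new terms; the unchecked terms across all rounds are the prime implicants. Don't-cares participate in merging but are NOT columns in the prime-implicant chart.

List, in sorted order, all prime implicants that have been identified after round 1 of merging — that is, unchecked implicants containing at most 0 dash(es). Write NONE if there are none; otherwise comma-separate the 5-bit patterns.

Round 0: 00001✓ 00011✓ 00100✓ 00110✓ 00111✓ 01000✓ 01001✓ 01100✓ 01101✓ 01110✓ 01111✓ 10010 10111✓ 11000✓ 11100✓ 11110✓
Round 1: -0111 -1000✓ -1100✓ -1110✓ 0-001 0-100✓ 0-110✓ 0-111✓ 00-11 000-1 001-0✓ 0011-✓ 01-00✓ 01-01✓ 0100-✓ 011-0✓ 011-1✓ 0110-✓ 0111-✓ 11-00✓ 111-0✓
Round 2: -1-00 -11-0 0-1-0 0-11- 01-0- 011--
PIs = {-0111, -1-00, -11-0, 0-001, 0-1-0, 0-11-, 00-11, 000-1, 01-0-, 011--, 10010}

10010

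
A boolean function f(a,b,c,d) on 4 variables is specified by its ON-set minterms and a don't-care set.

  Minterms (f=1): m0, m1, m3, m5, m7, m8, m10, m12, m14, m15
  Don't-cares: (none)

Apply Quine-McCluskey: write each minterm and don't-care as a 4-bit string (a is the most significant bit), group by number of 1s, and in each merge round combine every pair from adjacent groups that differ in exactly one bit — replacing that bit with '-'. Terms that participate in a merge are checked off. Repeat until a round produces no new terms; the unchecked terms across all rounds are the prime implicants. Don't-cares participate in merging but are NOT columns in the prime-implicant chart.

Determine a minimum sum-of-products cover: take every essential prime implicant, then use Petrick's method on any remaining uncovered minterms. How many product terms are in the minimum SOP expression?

4

[col 0] 0000*, 0001*, 0011*, 0101*, 0111*, 1000*, 1010*, 1100*, 1110*, 1111*
[col 1] -000, -111, 0-01*, 0-11*, 00-1*, 000-, 01-1*, 1-00*, 1-10*, 10-0*, 11-0*, 111-
[col 2] 0--1, 1--0
Prime implicants: -000, -111, 0--1, 000-, 1--0, 111-
PI chart (minterm → PIs covering it):
  0 | -000,000-
  1 | 0--1,000-
  3 | 0--1  (sole → essential)
  5 | 0--1  (sole → essential)
  7 | -111,0--1
  8 | -000,1--0
  10 | 1--0  (sole → essential)
  12 | 1--0  (sole → essential)
  14 | 1--0,111-
  15 | -111,111-
Essential prime implicants: 0--1, 1--0
Petrick residual → -000, -111
Minimum SOP uses 4 PIs: b'c'd' + bcd + a'd + ad'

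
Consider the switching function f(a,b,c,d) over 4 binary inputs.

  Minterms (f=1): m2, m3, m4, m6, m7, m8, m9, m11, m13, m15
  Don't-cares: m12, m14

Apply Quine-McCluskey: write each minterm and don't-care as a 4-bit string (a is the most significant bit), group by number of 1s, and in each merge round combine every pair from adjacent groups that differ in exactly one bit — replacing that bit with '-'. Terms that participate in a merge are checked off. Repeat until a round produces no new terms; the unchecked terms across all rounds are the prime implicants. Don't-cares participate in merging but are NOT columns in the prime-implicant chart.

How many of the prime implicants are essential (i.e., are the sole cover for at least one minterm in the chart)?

[col 0] 0010*, 0011*, 0100*, 0110*, 0111*, 1000*, 1001*, 1011*, 1100*, 1101*, 1110*, 1111*
[col 1] -011*, -100*, -110*, -111*, 0-10*, 0-11*, 001-*, 01-0*, 011-*, 1-00*, 1-01*, 1-11*, 10-1*, 100-*, 11-0*, 11-1*, 110-*, 111-*
[col 2] --11, -1-0, -11-, 0-1-, 1--1, 1-0-, 11--
Prime implicants: --11, -1-0, -11-, 0-1-, 1--1, 1-0-, 11--
PI chart (minterm → PIs covering it):
  2 | 0-1-  (sole → essential)
  3 | --11,0-1-
  4 | -1-0  (sole → essential)
  6 | -1-0,-11-,0-1-
  7 | --11,-11-,0-1-
  8 | 1-0-  (sole → essential)
  9 | 1--1,1-0-
  11 | --11,1--1
  13 | 1--1,1-0-,11--
  15 | --11,-11-,1--1,11--
Essential prime implicants: -1-0, 0-1-, 1-0-

3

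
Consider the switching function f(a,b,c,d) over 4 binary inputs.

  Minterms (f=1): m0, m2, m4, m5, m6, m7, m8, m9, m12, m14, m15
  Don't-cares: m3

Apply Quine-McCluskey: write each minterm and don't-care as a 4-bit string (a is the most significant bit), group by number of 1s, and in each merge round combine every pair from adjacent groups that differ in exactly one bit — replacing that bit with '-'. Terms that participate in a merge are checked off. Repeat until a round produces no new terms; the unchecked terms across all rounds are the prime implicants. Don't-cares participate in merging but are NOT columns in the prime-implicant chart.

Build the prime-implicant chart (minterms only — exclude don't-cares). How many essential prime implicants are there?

Round 0: 0000✓ 0010✓ 0011✓ 0100✓ 0101✓ 0110✓ 0111✓ 1000✓ 1001✓ 1100✓ 1110✓ 1111✓
Round 1: -000✓ -100✓ -110✓ -111✓ 0-00✓ 0-10✓ 0-11✓ 00-0✓ 001-✓ 01-0✓ 01-1✓ 010-✓ 011-✓ 1-00✓ 100- 11-0✓ 111-✓
Round 2: --00 -1-0 -11- 0--0 0-1- 01--
PIs = {--00, -1-0, -11-, 0--0, 0-1-, 01--, 100-}
Coverage chart:
  m0: --00,0--0
  m2: 0--0,0-1-
  m4: --00,-1-0,0--0,01--
  m5: 01-- ←essential
  m6: -1-0,-11-,0--0,0-1-,01--
  m7: -11-,0-1-,01--
  m8: --00,100-
  m9: 100- ←essential
  m12: --00,-1-0
  m14: -1-0,-11-
  m15: -11- ←essential
Essential: -11-, 01--, 100-

3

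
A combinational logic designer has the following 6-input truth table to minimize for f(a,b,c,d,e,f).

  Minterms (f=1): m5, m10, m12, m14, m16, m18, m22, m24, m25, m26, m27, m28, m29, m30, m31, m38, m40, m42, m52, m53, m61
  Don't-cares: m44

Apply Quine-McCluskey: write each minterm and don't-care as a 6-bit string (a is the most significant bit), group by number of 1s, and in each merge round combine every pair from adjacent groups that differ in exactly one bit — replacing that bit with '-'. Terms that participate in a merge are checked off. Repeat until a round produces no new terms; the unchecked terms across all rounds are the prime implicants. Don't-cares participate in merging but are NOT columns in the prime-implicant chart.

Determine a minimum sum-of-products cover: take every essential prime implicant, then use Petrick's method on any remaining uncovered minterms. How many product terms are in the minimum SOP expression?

size-2^0 implicants → 000101  001010(✓)  001100(✓)  001110(✓)  010000(✓)  010010(✓)  010110(✓)  011000(✓)  011001(✓)  011010(✓)  011011(✓)  011100(✓)  011101(✓)  011110(✓)  011111(✓)  100110  101000(✓)  101010(✓)  101100(✓)  110100(✓)  110101(✓)  111101(✓)
size-2^1 implicants → -01010  -01100  -11101  0-1010(✓)  0-1100(✓)  0-1110(✓)  001-10(✓)  0011-0(✓)  01-000(✓)  01-010(✓)  01-110(✓)  010-10(✓)  0100-0(✓)  011-00(✓)  011-01(✓)  011-10(✓)  011-11(✓)  0110-0(✓)  0110-1(✓)  01100-(✓)  01101-(✓)  0111-0(✓)  0111-1(✓)  01110-(✓)  01111-(✓)  101-00  1010-0  11-101  11010-
size-2^2 implicants → 0-1-10  0-11-0  01--10  01-0-0  011--0(✓)  011--1(✓)  011-0-(✓)  011-1-(✓)  0110--(✓)  0111--(✓)
size-2^3 implicants → 011---
Unchecked terms (primes): -01010, -01100, -11101, 0-1-10, 0-11-0, 000101, 01--10, 01-0-0, 011---, 100110, 101-00, 1010-0, 11-101, 11010-
Minterm coverage:
  m5 ⊆ 000101 [E]
  m10 ⊆ -01010,0-1-10
  m12 ⊆ -01100,0-11-0
  m14 ⊆ 0-1-10,0-11-0
  m16 ⊆ 01-0-0 [E]
  m18 ⊆ 01--10,01-0-0
  m22 ⊆ 01--10 [E]
  m24 ⊆ 01-0-0,011---
  m25 ⊆ 011--- [E]
  m26 ⊆ 0-1-10,01--10,01-0-0,011---
  m27 ⊆ 011--- [E]
  m28 ⊆ 0-11-0,011---
  m29 ⊆ -11101,011---
  m30 ⊆ 0-1-10,0-11-0,01--10,011---
  m31 ⊆ 011--- [E]
  m38 ⊆ 100110 [E]
  m40 ⊆ 101-00,1010-0
  m42 ⊆ -01010,1010-0
  m52 ⊆ 11010- [E]
  m53 ⊆ 11-101,11010-
  m61 ⊆ -11101,11-101
E = {000101, 01--10, 01-0-0, 011---, 100110, 11010-}
Petrick residual → -01010, -11101, 0-11-0, 101-00
Cover = b'cd'ef' + bcde'f + a'cdf' + a'b'c'de'f + a'bef' + a'bd'f' + a'bc + ab'c'def' + ab'ce'f' + abc'de'  |cover|=10

10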